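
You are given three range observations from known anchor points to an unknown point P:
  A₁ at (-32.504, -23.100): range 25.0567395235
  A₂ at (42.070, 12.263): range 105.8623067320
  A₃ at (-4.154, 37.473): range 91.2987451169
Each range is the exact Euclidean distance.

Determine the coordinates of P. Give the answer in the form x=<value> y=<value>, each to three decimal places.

x=-48.693 y=-42.225

eq1: (x + 32.504)² + (y + 23.100)² = 25.0567395235²
eq2: (x − 42.070)² + (y − 12.263)² = 105.8623067320²
eq3: (x + 4.154)² + (y − 37.473)² = 91.2987451169²
eq1−eq2, eq1−eq3 (x²,y² cancel):
  149.148·x + 70.726·y = -10248.841738
  56.700·x + 121.146·y = -7876.259235
det = 149.148·121.146 − 70.726·56.700 = 14058.519408
x = (-10248.841738·121.146 − 70.726·-7876.259235) / 14058.519408 = -48.692885
y = (149.148·-7876.259235 − -10248.841738·56.700) / 14058.519408 = -42.224858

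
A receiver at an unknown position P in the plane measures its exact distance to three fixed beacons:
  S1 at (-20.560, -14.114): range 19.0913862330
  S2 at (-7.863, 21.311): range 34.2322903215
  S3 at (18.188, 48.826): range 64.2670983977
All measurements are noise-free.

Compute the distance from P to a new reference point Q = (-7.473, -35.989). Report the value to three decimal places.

eq1: (x + 20.560)² + (y + 14.114)² = 19.0913862330²
eq2: (x + 7.863)² + (y − 21.311)² = 34.2322903215²
eq3: (x − 18.188)² + (y − 48.826)² = 64.2670983977²
eq3−eq2, eq3−eq1 (x²,y² cancel):
  -52.102·x − 55.030·y = 759.614106
  -77.496·x − 125.880·y = 1672.915884
det = -52.102·-125.880 − -55.030·-77.496 = 2293.994880
x = (759.614106·-125.880 − -55.030·1672.915884) / 2293.994880 = -1.551731
y = (-52.102·1672.915884 − 759.614106·-77.496) / 2293.994880 = -12.334469
|P − Q| = √((-1.551731 − -7.473)² + (-12.334469 − -35.989)²) = 24.384386

24.384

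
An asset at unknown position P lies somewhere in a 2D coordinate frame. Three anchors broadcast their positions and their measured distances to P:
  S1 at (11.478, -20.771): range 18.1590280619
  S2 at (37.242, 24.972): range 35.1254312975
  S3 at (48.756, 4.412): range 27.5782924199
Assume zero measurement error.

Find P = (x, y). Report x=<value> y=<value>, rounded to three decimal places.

eq1: (x − 11.478)² + (y + 20.771)² = 18.1590280619²
eq2: (x − 37.242)² + (y − 24.972)² = 35.1254312975²
eq3: (x − 48.756)² + (y − 4.412)² = 27.5782924199²
eq2−eq1, eq2−eq3 (x²,y² cancel):
  -51.528·x − 91.486·y = -543.342799
  23.028·x − 41.120·y = 859.279643
det = -51.528·-41.120 − -91.486·23.028 = 4225.570968
x = (-543.342799·-41.120 − -91.486·859.279643) / 4225.570968 = 23.891283
y = (-51.528·859.279643 − -543.342799·23.028) / 4225.570968 = -7.517295

x=23.891 y=-7.517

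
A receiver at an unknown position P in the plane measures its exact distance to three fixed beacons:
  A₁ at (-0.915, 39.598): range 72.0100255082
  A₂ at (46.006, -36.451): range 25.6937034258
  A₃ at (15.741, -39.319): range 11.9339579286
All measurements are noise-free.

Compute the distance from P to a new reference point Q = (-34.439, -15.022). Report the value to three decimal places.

eq1: (x + 0.915)² + (y − 39.598)² = 72.0100255082²
eq2: (x − 46.006)² + (y + 36.451)² = 25.6937034258²
eq3: (x − 15.741)² + (y + 39.319)² = 11.9339579286²
eq1−eq2, eq1−eq3 (x²,y² cancel):
  93.842·x − 152.098·y = 6401.665986
  33.312·x − 157.834·y = 5267.948435
det = 93.842·-157.834 − -152.098·33.312 = -9744.769652
x = (6401.665986·-157.834 − -152.098·5267.948435) / -9744.769652 = 21.463425
y = (93.842·5267.948435 − 6401.665986·33.312) / -9744.769652 = -28.846502
|P − Q| = √((21.463425 − -34.439)² + (-28.846502 − -15.022)²) = 57.586439

57.586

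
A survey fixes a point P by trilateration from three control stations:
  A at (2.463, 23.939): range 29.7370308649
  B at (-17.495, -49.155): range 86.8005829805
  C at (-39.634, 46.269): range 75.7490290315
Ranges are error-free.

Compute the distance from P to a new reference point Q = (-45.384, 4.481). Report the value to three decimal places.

79.491

eq1: (x − 2.463)² + (y − 23.939)² = 29.7370308649²
eq2: (x + 17.495)² + (y + 49.155)² = 86.8005829805²
eq3: (x + 39.634)² + (y − 46.269)² = 75.7490290315²
eq2−eq1, eq2−eq3 (x²,y² cancel):
  39.916·x + 146.188·y = 4506.903241
  -44.278·x + 190.848·y = 2785.811074
det = 39.916·190.848 − 146.188·-44.278 = 14090.801032
x = (4506.903241·190.848 − 146.188·2785.811074) / 14090.801032 = 32.140211
y = (39.916·2785.811074 − 4506.903241·-44.278) / 14090.801032 = 22.053757
|P − Q| = √((32.140211 − -45.384)² + (22.053757 − 4.481)²) = 79.490912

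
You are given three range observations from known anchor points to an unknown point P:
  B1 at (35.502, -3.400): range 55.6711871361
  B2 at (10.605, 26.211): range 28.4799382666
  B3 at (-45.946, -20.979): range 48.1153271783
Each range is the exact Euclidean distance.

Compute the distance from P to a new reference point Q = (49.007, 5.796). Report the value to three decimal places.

eq1: (x − 35.502)² + (y + 3.400)² = 55.6711871361²
eq2: (x − 10.605)² + (y − 26.211)² = 28.4799382666²
eq3: (x + 45.946)² + (y + 20.979)² = 48.1153271783²
eq2−eq1, eq2−eq3 (x²,y² cancel):
  49.794·x − 59.222·y = -1815.704735
  -113.102·x − 94.380·y = 247.692985
det = 49.794·-94.380 − -59.222·-113.102 = -11397.684364
x = (-1815.704735·-94.380 − -59.222·247.692985) / -11397.684364 = -16.322183
y = (49.794·247.692985 − -1815.704735·-113.102) / -11397.684364 = 16.935564
|P − Q| = √((-16.322183 − 49.007)² + (16.935564 − 5.796)²) = 66.272106

66.272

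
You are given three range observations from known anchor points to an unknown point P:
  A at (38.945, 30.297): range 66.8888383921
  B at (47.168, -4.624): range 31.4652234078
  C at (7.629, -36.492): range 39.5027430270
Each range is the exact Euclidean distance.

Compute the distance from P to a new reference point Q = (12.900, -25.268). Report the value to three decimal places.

eq1: (x − 38.945)² + (y − 30.297)² = 66.8888383921²
eq2: (x − 47.168)² + (y + 4.624)² = 31.4652234078²
eq3: (x − 7.629)² + (y + 36.492)² = 39.5027430270²
eq3−eq1, eq3−eq2 (x²,y² cancel):
  62.632·x + 133.578·y = -1868.896466
  79.078·x + 63.736·y = 1426.740318
det = 62.632·63.736 − 133.578·79.078 = -6571.167932
x = (-1868.896466·63.736 − 133.578·1426.740318) / -6571.167932 = 47.129689
y = (62.632·1426.740318 − -1868.896466·79.078) / -6571.167932 = -36.089200
|P − Q| = √((47.129689 − 12.900)² + (-36.089200 − -25.268)²) = 35.899443

35.899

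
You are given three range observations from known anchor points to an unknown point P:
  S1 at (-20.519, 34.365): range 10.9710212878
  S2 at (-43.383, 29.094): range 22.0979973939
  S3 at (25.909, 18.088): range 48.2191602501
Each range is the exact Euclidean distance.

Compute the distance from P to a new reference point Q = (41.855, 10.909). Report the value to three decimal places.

eq1: (x + 20.519)² + (y − 34.365)² = 10.9710212878²
eq2: (x + 43.383)² + (y − 29.094)² = 22.0979973939²
eq3: (x − 25.909)² + (y − 18.088)² = 48.2191602501²
eq2−eq3, eq2−eq1 (x²,y² cancel):
  138.584·x − 22.012·y = -3566.859426
  45.728·x + 10.542·y = -758.604758
det = 138.584·10.542 − -22.012·45.728 = 2467.517264
x = (-3566.859426·10.542 − -22.012·-758.604758) / 2467.517264 = -22.006022
y = (138.584·-758.604758 − -3566.859426·45.728) / 2467.517264 = 23.495222
|P − Q| = √((-22.006022 − 41.855)² + (23.495222 − 10.909)²) = 65.089501

65.090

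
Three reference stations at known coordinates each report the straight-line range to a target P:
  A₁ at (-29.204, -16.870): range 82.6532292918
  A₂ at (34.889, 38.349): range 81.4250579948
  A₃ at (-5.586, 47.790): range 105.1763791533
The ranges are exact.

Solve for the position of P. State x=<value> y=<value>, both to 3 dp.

eq1: (x + 29.204)² + (y + 16.870)² = 82.6532292918²
eq2: (x − 34.889)² + (y − 38.349)² = 81.4250579948²
eq3: (x + 5.586)² + (y − 47.790)² = 105.1763791533²
eq1−eq2, eq1−eq3 (x²,y² cancel):
  128.186·x + 110.438·y = 1751.933849
  47.236·x + 129.320·y = -3052.897439
det = 128.186·129.320 − 110.438·47.236 = 11360.364152
x = (1751.933849·129.320 − 110.438·-3052.897439) / 11360.364152 = 49.621294
y = (128.186·-3052.897439 − 1751.933849·47.236) / 11360.364152 = -41.732206

x=49.621 y=-41.732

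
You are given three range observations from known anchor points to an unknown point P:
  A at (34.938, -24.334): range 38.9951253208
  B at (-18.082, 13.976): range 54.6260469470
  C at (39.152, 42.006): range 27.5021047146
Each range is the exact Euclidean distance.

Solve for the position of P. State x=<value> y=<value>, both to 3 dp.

eq1: (x − 34.938)² + (y + 24.334)² = 38.9951253208²
eq2: (x + 18.082)² + (y − 13.976)² = 54.6260469470²
eq3: (x − 39.152)² + (y − 42.006)² = 27.5021047146²
eq3−eq2, eq3−eq1 (x²,y² cancel):
  -114.468·x − 56.060·y = -5002.735081
  -8.428·x − 132.680·y = -2248.829775
det = -114.468·-132.680 − -56.060·-8.428 = 14715.140560
x = (-5002.735081·-132.680 − -56.060·-2248.829775) / 14715.140560 = 36.540153
y = (-114.468·-2248.829775 − -5002.735081·-8.428) / 14715.140560 = 14.628198

x=36.540 y=14.628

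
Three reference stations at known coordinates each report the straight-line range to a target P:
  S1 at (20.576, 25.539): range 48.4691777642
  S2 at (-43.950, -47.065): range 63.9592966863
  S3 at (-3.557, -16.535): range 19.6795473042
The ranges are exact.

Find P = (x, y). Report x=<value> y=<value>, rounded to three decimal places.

eq1: (x − 20.576)² + (y − 25.539)² = 48.4691777642²
eq2: (x + 43.950)² + (y + 47.065)² = 63.9592966863²
eq3: (x + 3.557)² + (y + 16.535)² = 19.6795473042²
eq1−eq3, eq1−eq2 (x²,y² cancel):
  -48.266·x − 84.148·y = 1172.422788
  -129.052·x − 145.208·y = 1329.573989
det = -48.266·-145.208 − -84.148·-129.052 = -3850.858368
x = (1172.422788·-145.208 − -84.148·1329.573989) / -3850.858368 = 15.156147
y = (-48.266·1329.573989 − 1172.422788·-129.052) / -3850.858368 = -22.626199

x=15.156 y=-22.626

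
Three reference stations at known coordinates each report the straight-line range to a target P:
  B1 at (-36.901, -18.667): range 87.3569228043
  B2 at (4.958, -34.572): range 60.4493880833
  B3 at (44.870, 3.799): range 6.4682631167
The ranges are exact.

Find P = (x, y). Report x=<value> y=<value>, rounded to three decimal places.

x=45.537 y=10.233

eq1: (x + 36.901)² + (y + 18.667)² = 87.3569228043²
eq2: (x − 4.958)² + (y + 34.572)² = 60.4493880833²
eq3: (x − 44.870)² + (y − 3.799)² = 6.4682631167²
eq1−eq2, eq1−eq3 (x²,y² cancel):
  83.718·x − 31.810·y = 3486.767700
  163.542·x + 44.932·y = 7907.002145
det = 83.718·44.932 − -31.810·163.542 = 8963.888196
x = (3486.767700·44.932 − -31.810·7907.002145) / 8963.888196 = 45.537068
y = (83.718·7907.002145 − 3486.767700·163.542) / 8963.888196 = 10.232774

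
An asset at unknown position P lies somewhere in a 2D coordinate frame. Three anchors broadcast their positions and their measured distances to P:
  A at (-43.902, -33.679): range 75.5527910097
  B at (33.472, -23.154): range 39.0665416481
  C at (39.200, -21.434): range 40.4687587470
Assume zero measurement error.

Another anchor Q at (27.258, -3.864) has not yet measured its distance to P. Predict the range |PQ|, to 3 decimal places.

19.225

eq1: (x + 43.902)² + (y + 33.679)² = 75.5527910097²
eq2: (x − 33.472)² + (y + 23.154)² = 39.0665416481²
eq3: (x − 39.200)² + (y + 21.434)² = 40.4687587470²
eq3−eq2, eq3−eq1 (x²,y² cancel):
  -11.456·x − 3.440·y = -228.048098
  -166.204·x − 24.490·y = -3004.899506
det = -11.456·-24.490 − -3.440·-166.204 = -291.184320
x = (-228.048098·-24.490 − -3.440·-3004.899506) / -291.184320 = 16.319410
y = (-11.456·-3004.899506 − -228.048098·-166.204) / -291.184320 = 11.945620
|P − Q| = √((16.319410 − 27.258)² + (11.945620 − -3.864)²) = 19.224902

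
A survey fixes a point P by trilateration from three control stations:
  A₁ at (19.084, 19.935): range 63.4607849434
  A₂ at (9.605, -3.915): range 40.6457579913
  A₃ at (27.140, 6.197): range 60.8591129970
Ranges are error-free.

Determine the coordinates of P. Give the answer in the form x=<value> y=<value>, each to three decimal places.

eq1: (x − 19.084)² + (y − 19.935)² = 63.4607849434²
eq2: (x − 9.605)² + (y + 3.915)² = 40.6457579913²
eq3: (x − 27.140)² + (y − 6.197)² = 60.8591129970²
eq2−eq3, eq2−eq1 (x²,y² cancel):
  35.070·x + 20.224·y = -1384.354833
  18.958·x + 47.700·y = -1721.173552
det = 35.070·47.700 − 20.224·18.958 = 1289.432408
x = (-1384.354833·47.700 − 20.224·-1721.173552) / 1289.432408 = -24.215858
y = (35.070·-1721.173552 − -1384.354833·18.958) / 1289.432408 = -26.458896

x=-24.216 y=-26.459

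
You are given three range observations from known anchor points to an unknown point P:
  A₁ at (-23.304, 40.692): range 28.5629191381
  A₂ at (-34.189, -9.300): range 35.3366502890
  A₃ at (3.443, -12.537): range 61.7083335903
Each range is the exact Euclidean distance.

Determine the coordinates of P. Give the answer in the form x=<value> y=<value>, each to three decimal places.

x=-46.384 y=23.865

eq1: (x + 23.304)² + (y − 40.692)² = 28.5629191381²
eq2: (x + 34.189)² + (y + 9.300)² = 35.3366502890²
eq3: (x − 3.443)² + (y + 12.537)² = 61.7083335903²
eq1−eq2, eq1−eq3 (x²,y² cancel):
  -21.770·x − 99.984·y = -1376.376063
  53.494·x − 106.458·y = -5021.962747
det = -21.770·-106.458 − -99.984·53.494 = 7666.134756
x = (-1376.376063·-106.458 − -99.984·-5021.962747) / 7666.134756 = -46.384481
y = (-21.770·-5021.962747 − -1376.376063·53.494) / 7666.134756 = 23.865481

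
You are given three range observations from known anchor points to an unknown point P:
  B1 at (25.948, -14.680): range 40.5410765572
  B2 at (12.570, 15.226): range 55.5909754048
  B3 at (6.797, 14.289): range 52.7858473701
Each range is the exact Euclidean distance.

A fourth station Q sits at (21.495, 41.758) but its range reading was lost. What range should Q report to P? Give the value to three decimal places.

eq1: (x − 25.948)² + (y + 14.680)² = 40.5410765572²
eq2: (x − 12.570)² + (y − 15.226)² = 55.5909754048²
eq3: (x − 6.797)² + (y − 14.289)² = 52.7858473701²
eq1−eq3, eq1−eq2 (x²,y² cancel):
  -38.302·x + 57.938·y = -1781.193168
  -26.756·x + 59.812·y = -1945.742786
det = -38.302·59.812 − 57.938·-26.756 = -740.730096
x = (-1781.193168·59.812 − 57.938·-1945.742786) / -740.730096 = -8.364342
y = (-38.302·-1945.742786 − -1781.193168·-26.756) / -740.730096 = -36.272640
|P − Q| = √((-8.364342 − 21.495)² + (-36.272640 − 41.758)²) = 83.548555

83.549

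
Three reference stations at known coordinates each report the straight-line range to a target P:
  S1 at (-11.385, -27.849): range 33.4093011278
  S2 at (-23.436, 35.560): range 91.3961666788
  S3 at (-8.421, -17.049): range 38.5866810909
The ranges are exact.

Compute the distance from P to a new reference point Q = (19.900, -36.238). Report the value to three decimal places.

11.265

eq1: (x + 11.385)² + (y + 27.849)² = 33.4093011278²
eq2: (x + 23.436)² + (y − 35.560)² = 91.3961666788²
eq3: (x + 8.421)² + (y + 17.049)² = 38.5866810909²
eq2−eq1, eq2−eq3 (x²,y² cancel):
  24.102·x − 126.818·y = 6328.503212
  30.030·x − 105.218·y = 5412.149272
det = 24.102·-105.218 − -126.818·30.030 = 1272.380304
x = (6328.503212·-105.218 − -126.818·5412.149272) / 1272.380304 = 16.100136
y = (24.102·5412.149272 − 6328.503212·30.030) / 1272.380304 = -46.842386
|P − Q| = √((16.100136 − 19.900)² + (-46.842386 − -36.238)²) = 11.264634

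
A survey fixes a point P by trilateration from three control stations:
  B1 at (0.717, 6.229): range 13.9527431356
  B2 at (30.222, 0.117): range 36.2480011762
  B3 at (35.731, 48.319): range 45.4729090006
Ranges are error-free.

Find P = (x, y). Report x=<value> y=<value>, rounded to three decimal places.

x=0.022 y=20.164

eq1: (x − 0.717)² + (y − 6.229)² = 13.9527431356²
eq2: (x − 30.222)² + (y − 0.117)² = 36.2480011762²
eq3: (x − 35.731)² + (y − 48.319)² = 45.4729090006²
eq1−eq2, eq1−eq3 (x²,y² cancel):
  59.010·x − 12.224·y = -245.170105
  70.028·x + 84.180·y = 1699.009180
det = 59.010·84.180 − -12.224·70.028 = 5823.484072
x = (-245.170105·84.180 − -12.224·1699.009180) / 5823.484072 = 0.022370
y = (59.010·1699.009180 − -245.170105·70.028) / 5823.484072 = 20.164441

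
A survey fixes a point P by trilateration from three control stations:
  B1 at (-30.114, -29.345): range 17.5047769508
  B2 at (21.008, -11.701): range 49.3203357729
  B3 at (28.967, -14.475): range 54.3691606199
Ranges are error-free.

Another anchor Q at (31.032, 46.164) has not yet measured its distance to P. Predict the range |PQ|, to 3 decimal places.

eq1: (x + 30.114)² + (y + 29.345)² = 17.5047769508²
eq2: (x − 21.008)² + (y + 11.701)² = 49.3203357729²
eq3: (x − 28.967)² + (y + 14.475)² = 54.3691606199²
eq3−eq2, eq3−eq1 (x²,y² cancel):
  -15.918·x + 5.548·y = 53.146857
  -118.162·x − 29.740·y = 3368.957717
det = -15.918·-29.740 − 5.548·-118.162 = 1128.964096
x = (53.146857·-29.740 − 5.548·3368.957717) / 1128.964096 = -17.955899
y = (-15.918·3368.957717 − 53.146857·-118.162) / 1128.964096 = -41.938561
|P − Q| = √((-17.955899 − 31.032)² + (-41.938561 − 46.164)²) = 100.806129

100.806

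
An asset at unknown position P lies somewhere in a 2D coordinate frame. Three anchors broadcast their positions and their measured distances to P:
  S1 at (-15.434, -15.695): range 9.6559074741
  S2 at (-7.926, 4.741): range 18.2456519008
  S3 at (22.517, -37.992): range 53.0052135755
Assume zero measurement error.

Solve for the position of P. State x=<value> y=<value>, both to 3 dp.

eq1: (x + 15.434)² + (y + 15.695)² = 9.6559074741²
eq2: (x + 7.926)² + (y − 4.741)² = 18.2456519008²
eq3: (x − 22.517)² + (y + 37.992)² = 53.0052135755²
eq1−eq3, eq1−eq2 (x²,y² cancel):
  75.902·x − 44.594·y = -1250.450145
  15.016·x + 40.872·y = -638.910088
det = 75.902·40.872 − -44.594·15.016 = 3771.890048
x = (-1250.450145·40.872 − -44.594·-638.910088) / 3771.890048 = -21.103466
y = (75.902·-638.910088 − -1250.450145·15.016) / 3771.890048 = -7.878754

x=-21.103 y=-7.879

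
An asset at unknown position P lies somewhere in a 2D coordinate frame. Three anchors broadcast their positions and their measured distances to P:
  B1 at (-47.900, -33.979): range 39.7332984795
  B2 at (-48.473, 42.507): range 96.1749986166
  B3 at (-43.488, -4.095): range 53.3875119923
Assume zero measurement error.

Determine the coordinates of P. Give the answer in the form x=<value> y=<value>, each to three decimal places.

eq1: (x + 47.900)² + (y + 33.979)² = 39.7332984795²
eq2: (x + 48.473)² + (y − 42.507)² = 96.1749986166²
eq3: (x + 43.488)² + (y + 4.095)² = 53.3875119923²
eq2−eq3, eq2−eq1 (x²,y² cancel):
  9.970·x − 93.204·y = 4150.902313
  1.146·x − 152.972·y = 6963.401014
det = 9.970·-152.972 − -93.204·1.146 = -1418.319056
x = (4150.902313·-152.972 − -93.204·6963.401014) / -1418.319056 = -9.902567
y = (9.970·6963.401014 − 4150.902313·1.146) / -1418.319056 = -45.594941

x=-9.903 y=-45.595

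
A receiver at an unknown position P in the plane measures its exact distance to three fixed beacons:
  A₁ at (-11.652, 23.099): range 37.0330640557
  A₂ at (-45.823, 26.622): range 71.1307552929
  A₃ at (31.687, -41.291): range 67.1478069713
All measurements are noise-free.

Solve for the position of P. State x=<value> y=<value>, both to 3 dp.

x=25.300 y=25.552

eq1: (x + 11.652)² + (y − 23.099)² = 37.0330640557²
eq2: (x + 45.823)² + (y − 26.622)² = 71.1307552929²
eq3: (x − 31.687)² + (y + 41.291)² = 67.1478069713²
eq3−eq2, eq3−eq1 (x²,y² cancel):
  -155.020·x + 135.826·y = -451.290804
  -86.678·x + 128.780·y = 1097.700403
det = -155.020·128.780 − 135.826·-86.678 = -8190.349572
x = (-451.290804·128.780 − 135.826·1097.700403) / -8190.349572 = 25.299712
y = (-155.020·1097.700403 − -451.290804·-86.678) / -8190.349572 = 25.552328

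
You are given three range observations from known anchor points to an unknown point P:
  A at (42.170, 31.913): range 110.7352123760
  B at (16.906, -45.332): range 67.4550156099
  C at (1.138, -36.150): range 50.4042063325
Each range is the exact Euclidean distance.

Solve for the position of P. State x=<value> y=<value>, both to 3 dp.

x=-48.997 y=-30.944

eq1: (x − 42.170)² + (y − 31.913)² = 110.7352123760²
eq2: (x − 16.906)² + (y + 45.332)² = 67.4550156099²
eq3: (x − 1.138)² + (y + 36.150)² = 50.4042063325²
eq3−eq1, eq3−eq2 (x²,y² cancel):
  82.064·x + 136.126·y = -8233.072319
  31.536·x − 18.364·y = -976.909599
det = 82.064·-18.364 − 136.126·31.536 = -5799.892832
x = (-8233.072319·-18.364 − 136.126·-976.909599) / -5799.892832 = -48.996584
y = (82.064·-976.909599 − -8233.072319·31.536) / -5799.892832 = -30.943513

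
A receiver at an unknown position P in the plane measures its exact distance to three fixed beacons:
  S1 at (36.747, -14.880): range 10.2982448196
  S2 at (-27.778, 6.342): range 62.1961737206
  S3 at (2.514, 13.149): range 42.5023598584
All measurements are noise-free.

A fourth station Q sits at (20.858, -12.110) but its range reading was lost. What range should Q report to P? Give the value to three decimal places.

11.313

eq1: (x − 36.747)² + (y + 14.880)² = 10.2982448196²
eq2: (x + 27.778)² + (y − 6.342)² = 62.1961737206²
eq3: (x − 2.514)² + (y − 13.149)² = 42.5023598584²
eq2−eq3, eq2−eq1 (x²,y² cancel):
  60.584·x + 13.614·y = 1429.291581
  129.050·x − 42.444·y = 4522.228340
det = 60.584·-42.444 − 13.614·129.050 = -4328.313996
x = (1429.291581·-42.444 − 13.614·4522.228340) / -4328.313996 = 28.239742
y = (60.584·4522.228340 − 1429.291581·129.050) / -4328.313996 = -20.683482
|P − Q| = √((28.239742 − 20.858)² + (-20.683482 − -12.110)²) = 11.313474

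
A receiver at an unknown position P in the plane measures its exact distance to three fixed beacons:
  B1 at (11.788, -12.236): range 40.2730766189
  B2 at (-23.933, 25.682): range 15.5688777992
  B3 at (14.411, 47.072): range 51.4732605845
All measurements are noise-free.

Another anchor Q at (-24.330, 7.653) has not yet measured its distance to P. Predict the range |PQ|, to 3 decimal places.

3.798

eq1: (x − 11.788)² + (y + 12.236)² = 40.2730766189²
eq2: (x + 23.933)² + (y − 25.682)² = 15.5688777992²
eq3: (x − 14.411)² + (y − 47.072)² = 51.4732605845²
eq1−eq2, eq1−eq3 (x²,y² cancel):
  -71.442·x + 75.836·y = 2323.207717
  5.246·x + 118.616·y = 1107.197610
det = -71.442·118.616 − 75.836·5.246 = -8871.999928
x = (2323.207717·118.616 − 75.836·1107.197610) / -8871.999928 = -21.596503
y = (-71.442·1107.197610 − 2323.207717·5.246) / -8871.999928 = 10.289445
|P − Q| = √((-21.596503 − -24.330)² + (10.289445 − 7.653)²) = 3.797743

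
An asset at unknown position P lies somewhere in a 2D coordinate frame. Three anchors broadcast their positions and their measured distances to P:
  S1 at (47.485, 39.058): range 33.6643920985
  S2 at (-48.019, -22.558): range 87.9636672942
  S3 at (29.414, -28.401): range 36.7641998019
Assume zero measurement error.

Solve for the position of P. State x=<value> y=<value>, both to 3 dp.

eq1: (x − 47.485)² + (y − 39.058)² = 33.6643920985²
eq2: (x + 48.019)² + (y + 22.558)² = 87.9636672942²
eq3: (x − 29.414)² + (y + 28.401)² = 36.7641998019²
eq1−eq3, eq1−eq2 (x²,y² cancel):
  -36.142·x − 134.918·y = -2326.867484
  -191.008·x − 123.232·y = -7569.980332
det = -36.142·-123.232 − -134.918·-191.008 = -21316.566400
x = (-2326.867484·-123.232 − -134.918·-7569.980332) / -21316.566400 = 34.460619
y = (-36.142·-7569.980332 − -2326.867484·-191.008) / -21316.566400 = 8.015178

x=34.461 y=8.015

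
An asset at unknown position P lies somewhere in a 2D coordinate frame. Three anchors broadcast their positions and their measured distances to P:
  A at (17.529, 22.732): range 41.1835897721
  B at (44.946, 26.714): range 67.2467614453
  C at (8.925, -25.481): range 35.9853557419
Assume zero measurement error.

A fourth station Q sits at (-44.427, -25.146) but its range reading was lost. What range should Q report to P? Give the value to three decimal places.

eq1: (x − 17.529)² + (y − 22.732)² = 41.1835897721²
eq2: (x − 44.946)² + (y − 26.714)² = 67.2467614453²
eq3: (x − 8.925)² + (y + 25.481)² = 35.9853557419²
eq2−eq3, eq2−eq1 (x²,y² cancel):
  -72.042·x − 104.390·y = 1222.337371
  -54.834·x − 7.964·y = 916.267811
det = -72.042·-7.964 − -104.390·-54.834 = -5150.378772
x = (1222.337371·-7.964 − -104.390·916.267811) / -5150.378772 = -16.681201
y = (-72.042·916.267811 − 1222.337371·-54.834) / -5150.378772 = -0.197244
|P − Q| = √((-16.681201 − -44.427)² + (-0.197244 − -25.146)²) = 37.313132

37.313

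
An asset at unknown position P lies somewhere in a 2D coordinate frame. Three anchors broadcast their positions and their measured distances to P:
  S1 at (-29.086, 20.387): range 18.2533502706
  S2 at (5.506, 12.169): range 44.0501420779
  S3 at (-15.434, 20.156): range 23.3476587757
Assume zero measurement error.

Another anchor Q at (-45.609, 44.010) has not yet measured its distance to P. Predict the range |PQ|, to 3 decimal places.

eq1: (x + 29.086)² + (y − 20.387)² = 18.2533502706²
eq2: (x − 5.506)² + (y − 12.169)² = 44.0501420779²
eq3: (x + 15.434)² + (y − 20.156)² = 23.3476587757²
eq1−eq2, eq1−eq3 (x²,y² cancel):
  69.184·x − 16.436·y = -2690.454789
  27.304·x − 0.462·y = -829.080847
det = 69.184·-0.462 − -16.436·27.304 = 416.805536
x = (-2690.454789·-0.462 − -16.436·-829.080847) / 416.805536 = -29.711176
y = (69.184·-829.080847 − -2690.454789·27.304) / 416.805536 = 38.629641
|P − Q| = √((-29.711176 − -45.609)² + (38.629641 − 44.010)²) = 16.783595

16.784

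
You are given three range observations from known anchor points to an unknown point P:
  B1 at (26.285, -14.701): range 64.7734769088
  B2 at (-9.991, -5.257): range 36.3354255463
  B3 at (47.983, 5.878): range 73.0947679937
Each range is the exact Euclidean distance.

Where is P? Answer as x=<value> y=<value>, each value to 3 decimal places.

eq1: (x − 26.285)² + (y + 14.701)² = 64.7734769088²
eq2: (x + 9.991)² + (y + 5.257)² = 36.3354255463²
eq3: (x − 47.983)² + (y − 5.878)² = 73.0947679937²
eq3−eq2, eq3−eq1 (x²,y² cancel):
  -115.948·x − 22.270·y = 1813.118915
  -43.396·x − 41.158·y = -282.656750
det = -115.948·-41.158 − -22.270·-43.396 = 3805.758864
x = (1813.118915·-41.158 − -22.270·-282.656750) / 3805.758864 = -21.262281
y = (-115.948·-282.656750 − 1813.118915·-43.396) / 3805.758864 = 29.286037

x=-21.262 y=29.286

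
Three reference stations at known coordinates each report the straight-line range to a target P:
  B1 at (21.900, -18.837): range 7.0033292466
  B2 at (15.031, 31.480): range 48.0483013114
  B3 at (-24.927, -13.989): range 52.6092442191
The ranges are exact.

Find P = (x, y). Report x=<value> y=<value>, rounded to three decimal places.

eq1: (x − 21.900)² + (y + 18.837)² = 7.0033292466²
eq2: (x − 15.031)² + (y − 31.480)² = 48.0483013114²
eq3: (x + 24.927)² + (y + 13.989)² = 52.6092442191²
eq3−eq2, eq3−eq1 (x²,y² cancel):
  79.916·x + 90.938·y = 858.967229
  93.654·x − 9.696·y = 2736.081076
det = 79.916·-9.696 − 90.938·93.654 = -9291.572988
x = (858.967229·-9.696 − 90.938·2736.081076) / -9291.572988 = 27.674785
y = (79.916·2736.081076 − 858.967229·93.654) / -9291.572988 = -14.874870

x=27.675 y=-14.875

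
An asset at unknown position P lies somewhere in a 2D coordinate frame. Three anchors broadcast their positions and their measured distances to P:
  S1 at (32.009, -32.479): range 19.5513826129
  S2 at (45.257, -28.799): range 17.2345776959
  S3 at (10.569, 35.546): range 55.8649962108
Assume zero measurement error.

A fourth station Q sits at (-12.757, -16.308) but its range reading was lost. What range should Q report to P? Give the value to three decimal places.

eq1: (x − 32.009)² + (y + 32.479)² = 19.5513826129²
eq2: (x − 45.257)² + (y + 28.799)² = 17.2345776959²
eq3: (x − 10.569)² + (y − 35.546)² = 55.8649962108²
eq1−eq3, eq1−eq2 (x²,y² cancel):
  -42.880·x + 136.050·y = -3442.880885
  26.496·x + 7.360·y = 883.342822
det = -42.880·7.360 − 136.050·26.496 = -3920.377600
x = (-3442.880885·7.360 − 136.050·883.342822) / -3920.377600 = 37.118464
y = (-42.880·883.342822 − -3442.880885·26.496) / -3920.377600 = -13.607065
|P − Q| = √((37.118464 − -12.757)² + (-13.607065 − -16.308)²) = 49.948543

49.949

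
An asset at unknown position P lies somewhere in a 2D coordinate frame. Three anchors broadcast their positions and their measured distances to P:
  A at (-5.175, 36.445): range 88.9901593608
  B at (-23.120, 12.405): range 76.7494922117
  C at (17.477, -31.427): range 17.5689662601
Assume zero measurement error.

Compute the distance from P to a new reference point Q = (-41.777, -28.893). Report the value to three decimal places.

69.480

eq1: (x + 5.175)² + (y − 36.445)² = 88.9901593608²
eq2: (x + 23.120)² + (y − 12.405)² = 76.7494922117²
eq3: (x − 17.477)² + (y + 31.427)² = 17.5689662601²
eq2−eq1, eq2−eq3 (x²,y² cancel):
  35.890·x + 48.080·y = -1362.163683
  81.194·x − 87.664·y = 6186.499412
det = 35.890·-87.664 − 48.080·81.194 = -7050.068480
x = (-1362.163683·-87.664 − 48.080·6186.499412) / -7050.068480 = 25.252829
y = (35.890·6186.499412 − -1362.163683·81.194) / -7050.068480 = -47.181525
|P − Q| = √((25.252829 − -41.777)² + (-47.181525 − -28.893)²) = 69.479984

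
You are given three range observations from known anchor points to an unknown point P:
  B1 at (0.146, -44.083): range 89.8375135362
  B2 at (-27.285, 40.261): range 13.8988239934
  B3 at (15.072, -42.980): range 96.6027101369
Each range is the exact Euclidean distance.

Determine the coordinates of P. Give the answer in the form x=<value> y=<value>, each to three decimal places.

eq1: (x − 0.146)² + (y + 44.083)² = 89.8375135362²
eq2: (x + 27.285)² + (y − 40.261)² = 13.8988239934²
eq3: (x − 15.072)² + (y + 42.980)² = 96.6027101369²
eq2−eq3, eq2−eq1 (x²,y² cancel):
  84.714·x − 166.482·y = -9429.880059
  54.862·x − 168.688·y = -8299.688671
det = 84.714·-168.688 − -166.482·54.862 = -5156.699748
x = (-9429.880059·-168.688 − -166.482·-8299.688671) / -5156.699748 = -40.521816
y = (84.714·-8299.688671 − -9429.880059·54.862) / -5156.699748 = 36.022603

x=-40.522 y=36.023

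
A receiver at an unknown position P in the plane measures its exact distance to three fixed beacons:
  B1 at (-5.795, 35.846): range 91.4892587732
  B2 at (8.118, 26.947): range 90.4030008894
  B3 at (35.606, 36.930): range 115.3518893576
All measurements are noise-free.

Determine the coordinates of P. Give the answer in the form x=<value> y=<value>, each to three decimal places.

eq1: (x + 5.795)² + (y − 35.846)² = 91.4892587732²
eq2: (x − 8.118)² + (y − 26.947)² = 90.4030008894²
eq3: (x − 35.606)² + (y − 36.930)² = 115.3518893576²
eq3−eq1, eq3−eq2 (x²,y² cancel):
  -82.802·x − 2.168·y = 3622.679513
  -54.976·x − 19.966·y = 3293.786406
det = -82.802·-19.966 − -2.168·-54.976 = 1534.036764
x = (3622.679513·-19.966 − -2.168·3293.786406) / 1534.036764 = -42.495390
y = (-82.802·3293.786406 − 3622.679513·-54.976) / 1534.036764 = -47.959524

x=-42.495 y=-47.960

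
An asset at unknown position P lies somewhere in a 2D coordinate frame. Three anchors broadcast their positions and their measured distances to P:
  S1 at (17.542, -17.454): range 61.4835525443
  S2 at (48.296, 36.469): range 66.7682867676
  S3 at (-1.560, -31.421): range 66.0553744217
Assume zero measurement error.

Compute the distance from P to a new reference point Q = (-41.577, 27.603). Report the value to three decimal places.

23.728

eq1: (x − 17.542)² + (y + 17.454)² = 61.4835525443²
eq2: (x − 48.296)² + (y − 36.469)² = 66.7682867676²
eq3: (x + 1.560)² + (y + 31.421)² = 66.0553744217²
eq2−eq3, eq2−eq1 (x²,y² cancel):
  -99.712·x − 135.780·y = -2578.087108
  -61.508·x − 107.846·y = -2372.350813
det = -99.712·-107.846 − -135.780·-61.508 = 2401.984112
x = (-2578.087108·-107.846 − -135.780·-2372.350813) / 2401.984112 = -18.352083
y = (-99.712·-2372.350813 − -2578.087108·-61.508) / 2401.984112 = 32.464354
|P − Q| = √((-18.352083 − -41.577)² + (32.464354 − 27.603)²) = 23.728244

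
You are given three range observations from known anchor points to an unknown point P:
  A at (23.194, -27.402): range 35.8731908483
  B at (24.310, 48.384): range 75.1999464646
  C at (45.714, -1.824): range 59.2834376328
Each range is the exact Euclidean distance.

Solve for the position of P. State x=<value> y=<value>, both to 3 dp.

x=-11.373 y=-17.811

eq1: (x − 23.194)² + (y + 27.402)² = 35.8731908483²
eq2: (x − 24.310)² + (y − 48.384)² = 75.1999464646²
eq3: (x − 45.714)² + (y + 1.824)² = 59.2834376328²
eq1−eq3, eq1−eq2 (x²,y² cancel):
  45.040·x + 51.156·y = -1423.374624
  2.232·x + 151.572·y = -2724.989811
det = 45.040·151.572 − 51.156·2.232 = 6712.622688
x = (-1423.374624·151.572 − 51.156·-2724.989811) / 6712.622688 = -11.373224
y = (45.040·-2724.989811 − -1423.374624·2.232) / 6712.622688 = -17.810709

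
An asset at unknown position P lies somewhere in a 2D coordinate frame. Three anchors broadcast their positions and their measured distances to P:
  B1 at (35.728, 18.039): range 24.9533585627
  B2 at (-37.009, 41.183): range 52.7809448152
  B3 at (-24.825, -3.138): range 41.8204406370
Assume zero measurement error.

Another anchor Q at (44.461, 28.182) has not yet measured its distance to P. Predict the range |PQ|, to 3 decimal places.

34.960

eq1: (x − 35.728)² + (y − 18.039)² = 24.9533585627²
eq2: (x + 37.009)² + (y − 41.183)² = 52.7809448152²
eq3: (x + 24.825)² + (y + 3.138)² = 41.8204406370²
eq2−eq1, eq2−eq3 (x²,y² cancel):
  145.474·x − 46.288·y = 699.347967
  24.368·x − 88.642·y = -1402.699020
det = 145.474·-88.642 − -46.288·24.368 = -11767.160324
x = (699.347967·-88.642 − -46.288·-1402.699020) / -11767.160324 = 10.785927
y = (145.474·-1402.699020 − 699.347967·24.368) / -11767.160324 = 18.789406
|P − Q| = √((10.785927 − 44.461)² + (18.789406 − 28.182)²) = 34.960426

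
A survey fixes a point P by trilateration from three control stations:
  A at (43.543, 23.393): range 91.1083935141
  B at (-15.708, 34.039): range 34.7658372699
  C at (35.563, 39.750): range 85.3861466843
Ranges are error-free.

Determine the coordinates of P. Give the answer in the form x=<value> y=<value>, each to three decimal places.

eq1: (x − 43.543)² + (y − 23.393)² = 91.1083935141²
eq2: (x + 15.708)² + (y − 34.039)² = 34.7658372699²
eq3: (x − 35.563)² + (y − 39.750)² = 85.3861466843²
eq3−eq1, eq3−eq2 (x²,y² cancel):
  15.960·x − 32.714·y = -1411.509494
  -102.542·x − 11.422·y = 4642.735921
det = 15.960·-11.422 − -32.714·-102.542 = -3536.854108
x = (-1411.509494·-11.422 − -32.714·4642.735921) / -3536.854108 = -47.501175
y = (15.960·4642.735921 − -1411.509494·-102.542) / -3536.854108 = 19.972817

x=-47.501 y=19.973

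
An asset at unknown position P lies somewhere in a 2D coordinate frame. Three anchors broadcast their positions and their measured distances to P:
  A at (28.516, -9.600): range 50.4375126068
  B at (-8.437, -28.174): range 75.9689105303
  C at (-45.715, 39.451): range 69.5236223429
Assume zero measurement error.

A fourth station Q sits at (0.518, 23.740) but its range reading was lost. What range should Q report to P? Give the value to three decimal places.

28.754

eq1: (x − 28.516)² + (y + 9.600)² = 50.4375126068²
eq2: (x + 8.437)² + (y + 28.174)² = 75.9689105303²
eq3: (x + 45.715)² + (y − 39.451)² = 69.5236223429²
eq2−eq3, eq2−eq1 (x²,y² cancel):
  -74.556·x + 135.250·y = 3719.026684
  73.906·x + 37.148·y = 3267.697700
det = -74.556·37.148 − 135.250·73.906 = -12765.392788
x = (3719.026684·37.148 − 135.250·3267.697700) / -12765.392788 = 23.798853
y = (-74.556·3267.697700 − 3719.026684·73.906) / -12765.392788 = 40.616444
|P − Q| = √((23.798853 − 0.518)² + (40.616444 − 23.740)²) = 28.754347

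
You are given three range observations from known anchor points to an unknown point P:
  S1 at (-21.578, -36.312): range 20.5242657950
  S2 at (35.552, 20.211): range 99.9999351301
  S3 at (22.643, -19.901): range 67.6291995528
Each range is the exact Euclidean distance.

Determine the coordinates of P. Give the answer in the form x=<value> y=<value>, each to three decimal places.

eq1: (x + 21.578)² + (y + 36.312)² = 20.5242657950²
eq2: (x − 35.552)² + (y − 20.211)² = 99.9999351301²
eq3: (x − 22.643)² + (y + 19.901)² = 67.6291995528²
eq3−eq2, eq3−eq1 (x²,y² cancel):
  25.818·x + 80.224·y = -4662.604419
  -88.442·x − 32.822·y = 5027.879324
det = 25.818·-32.822 − 80.224·-88.442 = 6247.772612
x = (-4662.604419·-32.822 − 80.224·5027.879324) / 6247.772612 = -40.065573
y = (25.818·5027.879324 − -4662.604419·-88.442) / 6247.772612 = -45.225761

x=-40.066 y=-45.226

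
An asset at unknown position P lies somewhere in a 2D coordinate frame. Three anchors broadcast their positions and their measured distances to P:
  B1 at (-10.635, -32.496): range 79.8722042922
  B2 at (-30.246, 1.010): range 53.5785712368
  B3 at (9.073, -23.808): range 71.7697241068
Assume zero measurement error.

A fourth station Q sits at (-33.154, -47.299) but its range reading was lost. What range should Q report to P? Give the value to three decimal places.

eq1: (x + 10.635)² + (y + 32.496)² = 79.8722042922²
eq2: (x + 30.246)² + (y − 1.010)² = 53.5785712368²
eq3: (x − 9.073)² + (y + 23.808)² = 71.7697241068²
eq2−eq1, eq2−eq3 (x²,y² cancel):
  39.222·x − 67.012·y = -3255.653098
  78.638·x − 49.636·y = -2546.930426
det = 39.222·-49.636 − -67.012·78.638 = 3322.866464
x = (-3255.653098·-49.636 − -67.012·-2546.930426) / 3322.866464 = -2.731769
y = (39.222·-2546.930426 − -3255.653098·78.638) / 3322.866464 = 46.984236
|P − Q| = √((-2.731769 − -33.154)² + (46.984236 − -47.299)²) = 99.069878

99.070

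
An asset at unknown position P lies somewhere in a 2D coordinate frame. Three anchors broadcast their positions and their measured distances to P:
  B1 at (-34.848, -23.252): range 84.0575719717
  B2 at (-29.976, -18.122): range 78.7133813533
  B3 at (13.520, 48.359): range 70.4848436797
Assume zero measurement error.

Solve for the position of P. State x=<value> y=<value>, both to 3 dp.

eq1: (x + 34.848)² + (y + 23.252)² = 84.0575719717²
eq2: (x + 29.976)² + (y + 18.122)² = 78.7133813533²
eq3: (x − 13.520)² + (y − 48.359)² = 70.4848436797²
eq2−eq1, eq2−eq3 (x²,y² cancel):
  -9.744·x − 10.260·y = -341.807854
  86.992·x + 132.962·y = 2522.099037
det = -9.744·132.962 − -10.260·86.992 = -403.043808
x = (-341.807854·132.962 − -10.260·2522.099037) / -403.043808 = 48.557302
y = (-9.744·2522.099037 − -341.807854·86.992) / -403.043808 = -12.800633

x=48.557 y=-12.801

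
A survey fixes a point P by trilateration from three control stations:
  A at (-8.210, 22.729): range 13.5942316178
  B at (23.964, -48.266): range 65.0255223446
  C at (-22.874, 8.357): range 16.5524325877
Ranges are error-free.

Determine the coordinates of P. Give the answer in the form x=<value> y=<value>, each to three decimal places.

x=-6.346 y=9.263

eq1: (x + 8.210)² + (y − 22.729)² = 13.5942316178²
eq2: (x − 23.964)² + (y + 48.266)² = 65.0255223446²
eq3: (x + 22.874)² + (y − 8.357)² = 16.5524325877²
eq1−eq2, eq1−eq3 (x²,y² cancel):
  64.348·x − 141.990·y = -1723.646912
  -29.328·x − 28.744·y = -80.132107
det = 64.348·-28.744 − -141.990·-29.328 = -6013.901632
x = (-1723.646912·-28.744 − -141.990·-80.132107) / -6013.901632 = -6.346387
y = (64.348·-80.132107 − -1723.646912·-29.328) / -6013.901632 = 9.263114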